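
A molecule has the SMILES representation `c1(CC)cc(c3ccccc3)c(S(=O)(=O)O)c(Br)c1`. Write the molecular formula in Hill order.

Atom tally by fragment:
  benzene ring core → C:6 H:6
  (− 4 ring H displaced by substituents)
  + C2H5 → C:2 H:5
  + C6H5 → C:6 H:5
  + SO3H → S:1 O:3 H:1
  + Br → Br:1
Element totals:
  C: 14
  H: 13
  Br: 1
  O: 3
  S: 1

C14H13BrO3S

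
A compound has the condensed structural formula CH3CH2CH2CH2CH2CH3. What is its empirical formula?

C3H7

Element totals:
  C: 6
  H: 14
Molecular formula: C6H14.
gcd of subscripts = 2; dividing each by 2:
  C: 6/2 = 3
  H: 14/2 = 7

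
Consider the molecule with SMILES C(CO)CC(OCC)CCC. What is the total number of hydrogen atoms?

Atom tally by fragment:
  HOCH2CH2 → C:2 H:5 O:1
  CH2 → C:1 H:2
  CH(OC2H5) → C:3 H:6 O:1
  CH2 → C:1 H:2
  CH2 → C:1 H:2
  CH3 → C:1 H:3
Element totals:
  C: 9
  H: 20
  O: 2

20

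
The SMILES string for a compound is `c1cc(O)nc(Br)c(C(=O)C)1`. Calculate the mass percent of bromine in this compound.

36.99%

Atom tally by fragment:
  pyridine ring core → C:5 H:5 N:1
  (− 3 ring H displaced by substituents)
  + OH → O:1 H:1
  + Br → Br:1
  + COCH3 → C:2 H:3 O:1
Element totals:
  C: 7
  H: 6
  Br: 1
  N: 1
  O: 2
Molecular formula: C7H6BrNO2.
Molar mass = 216.034 g/mol.
Mass from Br: 1 × 79.904 = 79.904 g/mol.
%Br = 79.904 / 216.034 × 100 = 36.99%.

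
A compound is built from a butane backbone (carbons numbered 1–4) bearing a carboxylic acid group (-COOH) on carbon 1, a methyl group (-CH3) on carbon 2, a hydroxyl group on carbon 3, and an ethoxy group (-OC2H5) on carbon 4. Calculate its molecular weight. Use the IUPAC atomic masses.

Atom tally by fragment:
  HOOCCH2 → C:2 H:3 O:2
  CH(CH3) → C:2 H:4
  CH(OH) → C:1 H:2 O:1
  CH2OC2H5 → C:3 H:7 O:1
Element totals:
  C: 8
  H: 16
  O: 4
Molecular formula: C8H16O4.
  M = 8(12.011) + 16(1.008) + 4(15.999)
    = 96.088 + 16.128 + 63.996 = 176.212

176.21 g/mol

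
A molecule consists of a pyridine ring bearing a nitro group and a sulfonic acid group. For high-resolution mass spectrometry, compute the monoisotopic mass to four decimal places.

Atom tally by fragment:
  pyridine ring core → C:5 H:5 N:1
  (− 2 ring H displaced by substituents)
  + NO2 → N:1 O:2
  + SO3H → S:1 O:3 H:1
Element totals:
  C: 5
  H: 4
  N: 2
  O: 5
  S: 1
Molecular formula: C5H4N2O5S.
  M = 5(12.0) + 4(1.007825) + 2(14.003074) + 5(15.994915) + 31.972071
    = 60.000000 + 4.031300 + 28.006148 + 79.974575 + 31.972071 = 203.984094

203.9841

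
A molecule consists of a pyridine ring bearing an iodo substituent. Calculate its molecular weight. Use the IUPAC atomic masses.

Atom tally by fragment:
  pyridine ring core → C:5 H:5 N:1
  (− 1 ring H displaced by substituents)
  + I → I:1
Element totals:
  C: 5
  H: 4
  I: 1
  N: 1
Molecular formula: C5H4IN.
  M = 5(12.011) + 4(1.008) + 126.904 + 14.007
    = 60.055 + 4.032 + 126.904 + 14.007 = 204.998

205.00 g/mol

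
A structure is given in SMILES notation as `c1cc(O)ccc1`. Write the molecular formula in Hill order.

Atom tally by fragment:
  benzene ring core → C:6 H:6
  (− 1 ring H displaced by substituents)
  + OH → O:1 H:1
Element totals:
  C: 6
  H: 6
  O: 1

C6H6O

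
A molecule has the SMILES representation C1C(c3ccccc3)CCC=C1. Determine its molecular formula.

Atom tally by fragment:
  cyclohexene ring core → C:6 H:10
  (− 1 ring H displaced by substituents)
  + C6H5 → C:6 H:5
Element totals:
  C: 12
  H: 14

C12H14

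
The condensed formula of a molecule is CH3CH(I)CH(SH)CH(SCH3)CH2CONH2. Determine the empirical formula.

C7H14INOS2

Atom tally by fragment:
  CH3 → C:1 H:3
  CH(I) → C:1 H:1 I:1
  CH(SH) → C:1 H:2 S:1
  CH(SCH3) → C:2 H:4 S:1
  CH2CONH2 → C:2 H:4 O:1 N:1
Element totals:
  C: 7
  H: 14
  I: 1
  N: 1
  O: 1
  S: 2
Molecular formula: C7H14INOS2.
gcd of subscripts (7, 14, 1, 1, 1, 2) = 1, so the empirical formula equals the molecular formula.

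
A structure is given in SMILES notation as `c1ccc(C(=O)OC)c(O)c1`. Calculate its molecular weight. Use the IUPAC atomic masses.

152.15 g/mol

Atom tally by fragment:
  benzene ring core → C:6 H:6
  (− 2 ring H displaced by substituents)
  + COOCH3 → C:2 H:3 O:2
  + OH → O:1 H:1
Element totals:
  C: 8
  H: 8
  O: 3
Molecular formula: C8H8O3.
  M = 8(12.011) + 8(1.008) + 3(15.999)
    = 96.088 + 8.064 + 47.997 = 152.149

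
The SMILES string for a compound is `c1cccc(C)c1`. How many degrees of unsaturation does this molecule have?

4

Atom tally by fragment:
  benzene ring core → C:6 H:6
  (− 1 ring H displaced by substituents)
  + CH3 → C:1 H:3
Element totals:
  C: 7
  H: 8
Molecular formula: C7H8.
DoU = (2C + 2 + N − H − X) / 2 = (2·7 + 2 + 0 − 8 − 0) / 2 = 4.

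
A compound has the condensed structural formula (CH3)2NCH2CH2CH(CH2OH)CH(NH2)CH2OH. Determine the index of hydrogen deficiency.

Atom tally by fragment:
  (CH3)2NCH2 → C:3 H:8 N:1
  CH2 → C:1 H:2
  CH(CH2OH) → C:2 H:4 O:1
  CH(NH2) → C:1 H:3 N:1
  CH2OH → C:1 H:3 O:1
Element totals:
  C: 8
  H: 20
  N: 2
  O: 2
Molecular formula: C8H20N2O2.
DoU = (2C + 2 + N − H − X) / 2 = (2·8 + 2 + 2 − 20 − 0) / 2 = 0.

0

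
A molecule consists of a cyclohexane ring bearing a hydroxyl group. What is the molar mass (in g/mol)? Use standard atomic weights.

Atom tally by fragment:
  cyclohexane ring core → C:6 H:12
  (− 1 ring H displaced by substituents)
  + OH → O:1 H:1
Element totals:
  C: 6
  H: 12
  O: 1
Molecular formula: C6H12O.
  M = 6(12.011) + 12(1.008) + 15.999
    = 72.066 + 12.096 + 15.999 = 100.161

100.16 g/mol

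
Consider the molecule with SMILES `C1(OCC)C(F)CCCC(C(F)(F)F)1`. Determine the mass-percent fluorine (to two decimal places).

35.48%

Atom tally by fragment:
  cyclohexane ring core → C:6 H:12
  (− 3 ring H displaced by substituents)
  + OC2H5 → C:2 H:5 O:1
  + F → F:1
  + CF3 → C:1 F:3
Element totals:
  C: 9
  H: 14
  F: 4
  O: 1
Molecular formula: C9H14F4O.
Molar mass = 214.202 g/mol.
Mass from F: 4 × 18.998 = 75.992 g/mol.
%F = 75.992 / 214.202 × 100 = 35.48%.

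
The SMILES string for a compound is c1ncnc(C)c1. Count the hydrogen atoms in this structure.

6

Atom tally by fragment:
  pyrimidine ring core → C:4 H:4 N:2
  (− 1 ring H displaced by substituents)
  + CH3 → C:1 H:3
Element totals:
  C: 5
  H: 6
  N: 2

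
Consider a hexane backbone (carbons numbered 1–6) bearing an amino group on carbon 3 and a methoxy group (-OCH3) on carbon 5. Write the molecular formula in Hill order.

C7H17NO

Atom tally by fragment:
  CH3 → C:1 H:3
  CH2 → C:1 H:2
  CH(NH2) → C:1 H:3 N:1
  CH2 → C:1 H:2
  CH(OCH3) → C:2 H:4 O:1
  CH3 → C:1 H:3
Element totals:
  C: 7
  H: 17
  N: 1
  O: 1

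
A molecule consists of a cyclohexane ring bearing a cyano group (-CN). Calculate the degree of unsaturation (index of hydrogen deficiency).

3

Atom tally by fragment:
  cyclohexane ring core → C:6 H:12
  (− 1 ring H displaced by substituents)
  + CN → C:1 N:1
Element totals:
  C: 7
  H: 11
  N: 1
Molecular formula: C7H11N.
DoU = (2C + 2 + N − H − X) / 2 = (2·7 + 2 + 1 − 11 − 0) / 2 = 3.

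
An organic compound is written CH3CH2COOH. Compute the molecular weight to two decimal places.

Element totals:
  C: 3
  H: 6
  O: 2
Molecular formula: C3H6O2.
  M = 3(12.011) + 6(1.008) + 2(15.999)
    = 36.033 + 6.048 + 31.998 = 74.079

74.08 g/mol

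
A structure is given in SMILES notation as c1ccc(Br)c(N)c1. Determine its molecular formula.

Atom tally by fragment:
  benzene ring core → C:6 H:6
  (− 2 ring H displaced by substituents)
  + Br → Br:1
  + NH2 → N:1 H:2
Element totals:
  C: 6
  H: 6
  Br: 1
  N: 1

C6H6BrN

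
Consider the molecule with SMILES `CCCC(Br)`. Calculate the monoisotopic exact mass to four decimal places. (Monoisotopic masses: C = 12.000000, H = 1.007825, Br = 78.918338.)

Atom tally by fragment:
  CH3 → C:1 H:3
  CH2 → C:1 H:2
  CH2 → C:1 H:2
  CH2Br → C:1 H:2 Br:1
Element totals:
  C: 4
  H: 9
  Br: 1
Molecular formula: C4H9Br.
  M = 4(12.0) + 9(1.007825) + 78.918338
    = 48.000000 + 9.070425 + 78.918338 = 135.988763

135.9888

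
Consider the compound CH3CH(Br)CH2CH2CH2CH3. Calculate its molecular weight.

Atom tally by fragment:
  CH3 → C:1 H:3
  CH(Br) → C:1 H:1 Br:1
  CH2 → C:1 H:2
  CH2 → C:1 H:2
  CH2 → C:1 H:2
  CH3 → C:1 H:3
Element totals:
  C: 6
  H: 13
  Br: 1
Molecular formula: C6H13Br.
  M = 6(12.011) + 13(1.008) + 79.904
    = 72.066 + 13.104 + 79.904 = 165.074

165.07 g/mol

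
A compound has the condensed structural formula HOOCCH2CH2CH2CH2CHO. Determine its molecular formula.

Element totals:
  C: 6
  H: 10
  O: 3

C6H10O3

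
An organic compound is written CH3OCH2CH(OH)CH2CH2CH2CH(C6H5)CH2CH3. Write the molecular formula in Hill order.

Element totals:
  C: 15
  H: 24
  O: 2

C15H24O2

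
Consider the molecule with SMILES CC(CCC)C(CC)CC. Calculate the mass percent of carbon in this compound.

Atom tally by fragment:
  CH3 → C:1 H:3
  CH(CH2CH2CH3) → C:4 H:8
  CH(C2H5) → C:3 H:6
  CH2 → C:1 H:2
  CH3 → C:1 H:3
Element totals:
  C: 10
  H: 22
Molecular formula: C10H22.
Molar mass = 142.286 g/mol.
Mass from C: 10 × 12.011 = 120.110 g/mol.
%C = 120.110 / 142.286 × 100 = 84.41%.

84.41%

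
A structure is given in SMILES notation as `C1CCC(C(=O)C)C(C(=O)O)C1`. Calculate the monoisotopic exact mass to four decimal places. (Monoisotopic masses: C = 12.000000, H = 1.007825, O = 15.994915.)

170.0943

Atom tally by fragment:
  cyclohexane ring core → C:6 H:12
  (− 2 ring H displaced by substituents)
  + COCH3 → C:2 H:3 O:1
  + COOH → C:1 H:1 O:2
Element totals:
  C: 9
  H: 14
  O: 3
Molecular formula: C9H14O3.
  M = 9(12.0) + 14(1.007825) + 3(15.994915)
    = 108.000000 + 14.109550 + 47.984745 = 170.094295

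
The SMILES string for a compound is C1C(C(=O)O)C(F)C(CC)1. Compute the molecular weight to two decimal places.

146.16 g/mol

Atom tally by fragment:
  cyclobutane ring core → C:4 H:8
  (− 3 ring H displaced by substituents)
  + COOH → C:1 H:1 O:2
  + F → F:1
  + C2H5 → C:2 H:5
Element totals:
  C: 7
  H: 11
  F: 1
  O: 2
Molecular formula: C7H11FO2.
  M = 7(12.011) + 11(1.008) + 18.998 + 2(15.999)
    = 84.077 + 11.088 + 18.998 + 31.998 = 146.161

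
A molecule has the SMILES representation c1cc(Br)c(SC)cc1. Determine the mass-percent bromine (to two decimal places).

Atom tally by fragment:
  benzene ring core → C:6 H:6
  (− 2 ring H displaced by substituents)
  + Br → Br:1
  + SCH3 → C:1 H:3 S:1
Element totals:
  C: 7
  H: 7
  Br: 1
  S: 1
Molecular formula: C7H7BrS.
Molar mass = 203.097 g/mol.
Mass from Br: 1 × 79.904 = 79.904 g/mol.
%Br = 79.904 / 203.097 × 100 = 39.34%.

39.34%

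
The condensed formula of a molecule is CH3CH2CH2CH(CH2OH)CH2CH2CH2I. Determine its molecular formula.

C8H17IO

Element totals:
  C: 8
  H: 17
  I: 1
  O: 1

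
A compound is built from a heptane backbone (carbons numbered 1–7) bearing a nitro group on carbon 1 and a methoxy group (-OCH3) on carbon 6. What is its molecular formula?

C8H17NO3

Atom tally by fragment:
  O2NCH2 → C:1 H:2 N:1 O:2
  CH2 → C:1 H:2
  CH2 → C:1 H:2
  CH2 → C:1 H:2
  CH2 → C:1 H:2
  CH(OCH3) → C:2 H:4 O:1
  CH3 → C:1 H:3
Element totals:
  C: 8
  H: 17
  N: 1
  O: 3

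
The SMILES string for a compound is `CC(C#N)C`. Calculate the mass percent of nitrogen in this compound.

20.27%

Atom tally by fragment:
  CH3 → C:1 H:3
  CH(CN) → C:2 H:1 N:1
  CH3 → C:1 H:3
Element totals:
  C: 4
  H: 7
  N: 1
Molecular formula: C4H7N.
Molar mass = 69.107 g/mol.
Mass from N: 1 × 14.007 = 14.007 g/mol.
%N = 14.007 / 69.107 × 100 = 20.27%.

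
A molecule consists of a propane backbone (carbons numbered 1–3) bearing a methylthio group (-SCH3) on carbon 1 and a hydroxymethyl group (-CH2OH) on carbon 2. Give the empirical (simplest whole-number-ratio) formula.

C5H12OS

Atom tally by fragment:
  CH3SCH2 → C:2 H:5 S:1
  CH(CH2OH) → C:2 H:4 O:1
  CH3 → C:1 H:3
Element totals:
  C: 5
  H: 12
  O: 1
  S: 1
Molecular formula: C5H12OS.
gcd of subscripts (5, 12, 1, 1) = 1, so the empirical formula equals the molecular formula.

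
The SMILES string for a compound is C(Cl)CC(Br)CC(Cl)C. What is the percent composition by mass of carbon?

Atom tally by fragment:
  ClCH2 → C:1 H:2 Cl:1
  CH2 → C:1 H:2
  CH(Br) → C:1 H:1 Br:1
  CH2 → C:1 H:2
  CH(Cl) → C:1 H:1 Cl:1
  CH3 → C:1 H:3
Element totals:
  C: 6
  H: 11
  Br: 1
  Cl: 2
Molecular formula: C6H11BrCl2.
Molar mass = 233.958 g/mol.
Mass from C: 6 × 12.011 = 72.066 g/mol.
%C = 72.066 / 233.958 × 100 = 30.80%.

30.80%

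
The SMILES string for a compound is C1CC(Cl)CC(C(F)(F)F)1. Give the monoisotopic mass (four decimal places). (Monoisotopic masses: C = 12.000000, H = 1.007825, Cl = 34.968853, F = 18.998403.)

172.0267

Atom tally by fragment:
  cyclopentane ring core → C:5 H:10
  (− 2 ring H displaced by substituents)
  + Cl → Cl:1
  + CF3 → C:1 F:3
Element totals:
  C: 6
  H: 8
  Cl: 1
  F: 3
Molecular formula: C6H8ClF3.
  M = 6(12.0) + 8(1.007825) + 34.968853 + 3(18.998403)
    = 72.000000 + 8.062600 + 34.968853 + 56.995209 = 172.026662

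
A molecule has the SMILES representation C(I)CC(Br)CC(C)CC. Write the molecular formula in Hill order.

Atom tally by fragment:
  ICH2 → C:1 H:2 I:1
  CH2 → C:1 H:2
  CH(Br) → C:1 H:1 Br:1
  CH2 → C:1 H:2
  CH(CH3) → C:2 H:4
  CH2 → C:1 H:2
  CH3 → C:1 H:3
Element totals:
  C: 8
  H: 16
  Br: 1
  I: 1

C8H16BrI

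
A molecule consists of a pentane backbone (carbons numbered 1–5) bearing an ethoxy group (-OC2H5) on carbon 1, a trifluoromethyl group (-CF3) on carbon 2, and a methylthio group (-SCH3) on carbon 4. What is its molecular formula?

Atom tally by fragment:
  C2H5OCH2 → C:3 H:7 O:1
  CH(CF3) → C:2 H:1 F:3
  CH2 → C:1 H:2
  CH(SCH3) → C:2 H:4 S:1
  CH3 → C:1 H:3
Element totals:
  C: 9
  H: 17
  F: 3
  O: 1
  S: 1

C9H17F3OS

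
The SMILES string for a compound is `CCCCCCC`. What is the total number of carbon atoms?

7

Atom tally by fragment:
  CH3 → C:1 H:3
  CH2 → C:1 H:2
  CH2 → C:1 H:2
  CH2 → C:1 H:2
  CH2 → C:1 H:2
  CH2 → C:1 H:2
  CH3 → C:1 H:3
Element totals:
  C: 7
  H: 16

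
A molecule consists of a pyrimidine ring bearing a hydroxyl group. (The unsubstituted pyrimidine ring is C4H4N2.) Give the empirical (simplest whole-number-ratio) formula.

Atom tally by fragment:
  pyrimidine ring core → C:4 H:4 N:2
  (− 1 ring H displaced by substituents)
  + OH → O:1 H:1
Element totals:
  C: 4
  H: 4
  N: 2
  O: 1
Molecular formula: C4H4N2O.
gcd of subscripts (4, 4, 2, 1) = 1, so the empirical formula equals the molecular formula.

C4H4N2O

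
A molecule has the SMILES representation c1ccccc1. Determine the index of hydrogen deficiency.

Atom tally by fragment:
  benzene ring core → C:6 H:6
Element totals:
  C: 6
  H: 6
Molecular formula: C6H6.
DoU = (2C + 2 + N − H − X) / 2 = (2·6 + 2 + 0 − 6 − 0) / 2 = 4.

4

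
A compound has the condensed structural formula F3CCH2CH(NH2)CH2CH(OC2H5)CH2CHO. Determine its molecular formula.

Atom tally by fragment:
  F3CCH2 → C:2 H:2 F:3
  CH(NH2) → C:1 H:3 N:1
  CH2 → C:1 H:2
  CH(OC2H5) → C:3 H:6 O:1
  CH2CHO → C:2 H:3 O:1
Element totals:
  C: 9
  H: 16
  F: 3
  N: 1
  O: 2

C9H16F3NO2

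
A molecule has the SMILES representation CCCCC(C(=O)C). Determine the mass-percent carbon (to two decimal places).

73.63%

Atom tally by fragment:
  CH3 → C:1 H:3
  CH2 → C:1 H:2
  CH2 → C:1 H:2
  CH2 → C:1 H:2
  CH2COCH3 → C:3 H:5 O:1
Element totals:
  C: 7
  H: 14
  O: 1
Molecular formula: C7H14O.
Molar mass = 114.188 g/mol.
Mass from C: 7 × 12.011 = 84.077 g/mol.
%C = 84.077 / 114.188 × 100 = 73.63%.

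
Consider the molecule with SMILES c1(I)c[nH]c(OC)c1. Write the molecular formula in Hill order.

C5H6INO

Atom tally by fragment:
  pyrrole ring core → C:4 H:5 N:1
  (− 2 ring H displaced by substituents)
  + I → I:1
  + OCH3 → C:1 H:3 O:1
Element totals:
  C: 5
  H: 6
  I: 1
  N: 1
  O: 1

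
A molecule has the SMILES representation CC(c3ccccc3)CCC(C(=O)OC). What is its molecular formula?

C13H18O2

Atom tally by fragment:
  CH3 → C:1 H:3
  CH(C6H5) → C:7 H:6
  CH2 → C:1 H:2
  CH2 → C:1 H:2
  CH2COOCH3 → C:3 H:5 O:2
Element totals:
  C: 13
  H: 18
  O: 2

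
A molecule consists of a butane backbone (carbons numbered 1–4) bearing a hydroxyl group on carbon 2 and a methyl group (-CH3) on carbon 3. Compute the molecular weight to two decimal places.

Atom tally by fragment:
  CH3 → C:1 H:3
  CH(OH) → C:1 H:2 O:1
  CH(CH3) → C:2 H:4
  CH3 → C:1 H:3
Element totals:
  C: 5
  H: 12
  O: 1
Molecular formula: C5H12O.
  M = 5(12.011) + 12(1.008) + 15.999
    = 60.055 + 12.096 + 15.999 = 88.150

88.15 g/mol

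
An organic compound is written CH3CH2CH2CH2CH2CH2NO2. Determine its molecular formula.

C6H13NO2

Atom tally by fragment:
  CH3 → C:1 H:3
  CH2 → C:1 H:2
  CH2 → C:1 H:2
  CH2 → C:1 H:2
  CH2 → C:1 H:2
  CH2NO2 → C:1 H:2 N:1 O:2
Element totals:
  C: 6
  H: 13
  N: 1
  O: 2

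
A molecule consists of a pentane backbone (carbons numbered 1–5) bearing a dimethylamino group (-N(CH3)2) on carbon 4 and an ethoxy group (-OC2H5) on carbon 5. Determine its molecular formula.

C9H21NO

Atom tally by fragment:
  CH3 → C:1 H:3
  CH2 → C:1 H:2
  CH2 → C:1 H:2
  CH(N(CH3)2) → C:3 H:7 N:1
  CH2OC2H5 → C:3 H:7 O:1
Element totals:
  C: 9
  H: 21
  N: 1
  O: 1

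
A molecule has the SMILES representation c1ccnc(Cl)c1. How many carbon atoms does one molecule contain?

Atom tally by fragment:
  pyridine ring core → C:5 H:5 N:1
  (− 1 ring H displaced by substituents)
  + Cl → Cl:1
Element totals:
  C: 5
  H: 4
  Cl: 1
  N: 1

5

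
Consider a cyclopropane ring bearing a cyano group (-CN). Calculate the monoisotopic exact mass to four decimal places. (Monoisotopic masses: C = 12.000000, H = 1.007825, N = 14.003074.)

67.0422

Atom tally by fragment:
  cyclopropane ring core → C:3 H:6
  (− 1 ring H displaced by substituents)
  + CN → C:1 N:1
Element totals:
  C: 4
  H: 5
  N: 1
Molecular formula: C4H5N.
  M = 4(12.0) + 5(1.007825) + 14.003074
    = 48.000000 + 5.039125 + 14.003074 = 67.042199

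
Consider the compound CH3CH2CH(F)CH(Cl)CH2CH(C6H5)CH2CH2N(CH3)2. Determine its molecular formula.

C16H25ClFN

Atom tally by fragment:
  CH3 → C:1 H:3
  CH2 → C:1 H:2
  CH(F) → C:1 H:1 F:1
  CH(Cl) → C:1 H:1 Cl:1
  CH2 → C:1 H:2
  CH(C6H5) → C:7 H:6
  CH2 → C:1 H:2
  CH2N(CH3)2 → C:3 H:8 N:1
Element totals:
  C: 16
  H: 25
  Cl: 1
  F: 1
  N: 1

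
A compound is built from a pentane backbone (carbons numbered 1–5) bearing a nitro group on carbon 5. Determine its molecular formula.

C5H11NO2

Atom tally by fragment:
  CH3 → C:1 H:3
  CH2 → C:1 H:2
  CH2 → C:1 H:2
  CH2 → C:1 H:2
  CH2NO2 → C:1 H:2 N:1 O:2
Element totals:
  C: 5
  H: 11
  N: 1
  O: 2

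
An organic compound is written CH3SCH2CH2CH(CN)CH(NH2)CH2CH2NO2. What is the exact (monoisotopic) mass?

Atom tally by fragment:
  CH3SCH2 → C:2 H:5 S:1
  CH2 → C:1 H:2
  CH(CN) → C:2 H:1 N:1
  CH(NH2) → C:1 H:3 N:1
  CH2 → C:1 H:2
  CH2NO2 → C:1 H:2 N:1 O:2
Element totals:
  C: 8
  H: 15
  N: 3
  O: 2
  S: 1
Molecular formula: C8H15N3O2S.
  M = 8(12.0) + 15(1.007825) + 3(14.003074) + 2(15.994915) + 31.972071
    = 96.000000 + 15.117375 + 42.009222 + 31.989830 + 31.972071 = 217.088498

217.0885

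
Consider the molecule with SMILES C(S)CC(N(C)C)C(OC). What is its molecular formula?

Atom tally by fragment:
  HSCH2 → C:1 H:3 S:1
  CH2 → C:1 H:2
  CH(N(CH3)2) → C:3 H:7 N:1
  CH2OCH3 → C:2 H:5 O:1
Element totals:
  C: 7
  H: 17
  N: 1
  O: 1
  S: 1

C7H17NOS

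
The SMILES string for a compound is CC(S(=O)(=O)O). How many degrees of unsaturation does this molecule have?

0

Atom tally by fragment:
  CH3 → C:1 H:3
  CH2SO3H → C:1 H:3 S:1 O:3
Element totals:
  C: 2
  H: 6
  O: 3
  S: 1
Molecular formula: C2H6O3S.
DoU = (2C + 2 + N − H − X) / 2 = (2·2 + 2 + 0 − 6 − 0) / 2 = 0.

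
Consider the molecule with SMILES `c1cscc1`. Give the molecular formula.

Atom tally by fragment:
  thiophene ring core → C:4 H:4 S:1
Element totals:
  C: 4
  H: 4
  S: 1

C4H4S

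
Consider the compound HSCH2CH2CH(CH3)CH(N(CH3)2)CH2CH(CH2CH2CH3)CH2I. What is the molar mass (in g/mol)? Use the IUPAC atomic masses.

Atom tally by fragment:
  HSCH2 → C:1 H:3 S:1
  CH2 → C:1 H:2
  CH(CH3) → C:2 H:4
  CH(N(CH3)2) → C:3 H:7 N:1
  CH2 → C:1 H:2
  CH(CH2CH2CH3) → C:4 H:8
  CH2I → C:1 H:2 I:1
Element totals:
  C: 13
  H: 28
  I: 1
  N: 1
  S: 1
Molecular formula: C13H28INS.
  M = 13(12.011) + 28(1.008) + 126.904 + 14.007 + 32.06
    = 156.143 + 28.224 + 126.904 + 14.007 + 32.060 = 357.338

357.34 g/mol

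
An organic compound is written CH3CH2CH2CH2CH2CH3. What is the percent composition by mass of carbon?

83.62%

Atom tally by fragment:
  CH3 → C:1 H:3
  CH2 → C:1 H:2
  CH2 → C:1 H:2
  CH2 → C:1 H:2
  CH2 → C:1 H:2
  CH3 → C:1 H:3
Element totals:
  C: 6
  H: 14
Molecular formula: C6H14.
Molar mass = 86.178 g/mol.
Mass from C: 6 × 12.011 = 72.066 g/mol.
%C = 72.066 / 86.178 × 100 = 83.62%.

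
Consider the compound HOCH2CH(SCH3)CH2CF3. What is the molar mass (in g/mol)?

174.18 g/mol

Element totals:
  C: 5
  H: 9
  F: 3
  O: 1
  S: 1
Molecular formula: C5H9F3OS.
  M = 5(12.011) + 9(1.008) + 3(18.998) + 15.999 + 32.06
    = 60.055 + 9.072 + 56.994 + 15.999 + 32.060 = 174.180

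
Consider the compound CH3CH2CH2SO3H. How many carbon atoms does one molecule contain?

Atom tally by fragment:
  CH3 → C:1 H:3
  CH2 → C:1 H:2
  CH2SO3H → C:1 H:3 S:1 O:3
Element totals:
  C: 3
  H: 8
  O: 3
  S: 1

3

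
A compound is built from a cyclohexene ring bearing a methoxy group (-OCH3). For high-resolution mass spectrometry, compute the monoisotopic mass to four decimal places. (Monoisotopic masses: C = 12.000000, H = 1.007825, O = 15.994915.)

Atom tally by fragment:
  cyclohexene ring core → C:6 H:10
  (− 1 ring H displaced by substituents)
  + OCH3 → C:1 H:3 O:1
Element totals:
  C: 7
  H: 12
  O: 1
Molecular formula: C7H12O.
  M = 7(12.0) + 12(1.007825) + 15.994915
    = 84.000000 + 12.093900 + 15.994915 = 112.088815

112.0888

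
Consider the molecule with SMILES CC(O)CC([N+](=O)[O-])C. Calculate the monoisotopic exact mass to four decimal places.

133.0739

Atom tally by fragment:
  CH3 → C:1 H:3
  CH(OH) → C:1 H:2 O:1
  CH2 → C:1 H:2
  CH(NO2) → C:1 H:1 N:1 O:2
  CH3 → C:1 H:3
Element totals:
  C: 5
  H: 11
  N: 1
  O: 3
Molecular formula: C5H11NO3.
  M = 5(12.0) + 11(1.007825) + 14.003074 + 3(15.994915)
    = 60.000000 + 11.086075 + 14.003074 + 47.984745 = 133.073894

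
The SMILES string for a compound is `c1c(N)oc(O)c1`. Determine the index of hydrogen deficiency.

Atom tally by fragment:
  furan ring core → C:4 H:4 O:1
  (− 2 ring H displaced by substituents)
  + NH2 → N:1 H:2
  + OH → O:1 H:1
Element totals:
  C: 4
  H: 5
  N: 1
  O: 2
Molecular formula: C4H5NO2.
DoU = (2C + 2 + N − H − X) / 2 = (2·4 + 2 + 1 − 5 − 0) / 2 = 3.

3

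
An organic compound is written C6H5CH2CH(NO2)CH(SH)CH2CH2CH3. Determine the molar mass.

Element totals:
  C: 12
  H: 17
  N: 1
  O: 2
  S: 1
Molecular formula: C12H17NO2S.
  M = 12(12.011) + 17(1.008) + 14.007 + 2(15.999) + 32.06
    = 144.132 + 17.136 + 14.007 + 31.998 + 32.060 = 239.333

239.33 g/mol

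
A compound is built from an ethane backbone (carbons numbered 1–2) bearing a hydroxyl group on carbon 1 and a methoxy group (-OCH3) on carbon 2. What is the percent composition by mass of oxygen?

42.05%

Atom tally by fragment:
  HOCH2 → C:1 H:3 O:1
  CH2OCH3 → C:2 H:5 O:1
Element totals:
  C: 3
  H: 8
  O: 2
Molecular formula: C3H8O2.
Molar mass = 76.095 g/mol.
Mass from O: 2 × 15.999 = 31.998 g/mol.
%O = 31.998 / 76.095 × 100 = 42.05%.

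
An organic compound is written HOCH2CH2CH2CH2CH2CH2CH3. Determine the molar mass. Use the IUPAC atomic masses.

116.20 g/mol

Element totals:
  C: 7
  H: 16
  O: 1
Molecular formula: C7H16O.
  M = 7(12.011) + 16(1.008) + 15.999
    = 84.077 + 16.128 + 15.999 = 116.204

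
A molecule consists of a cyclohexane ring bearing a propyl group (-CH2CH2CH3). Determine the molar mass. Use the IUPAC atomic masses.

Atom tally by fragment:
  cyclohexane ring core → C:6 H:12
  (− 1 ring H displaced by substituents)
  + CH2CH2CH3 → C:3 H:7
Element totals:
  C: 9
  H: 18
Molecular formula: C9H18.
  M = 9(12.011) + 18(1.008)
    = 108.099 + 18.144 = 126.243

126.24 g/mol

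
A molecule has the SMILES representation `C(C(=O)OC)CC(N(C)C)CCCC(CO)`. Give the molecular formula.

C12H25NO3

Atom tally by fragment:
  CH3OOCCH2 → C:3 H:5 O:2
  CH2 → C:1 H:2
  CH(N(CH3)2) → C:3 H:7 N:1
  CH2 → C:1 H:2
  CH2 → C:1 H:2
  CH2 → C:1 H:2
  CH2CH2OH → C:2 H:5 O:1
Element totals:
  C: 12
  H: 25
  N: 1
  O: 3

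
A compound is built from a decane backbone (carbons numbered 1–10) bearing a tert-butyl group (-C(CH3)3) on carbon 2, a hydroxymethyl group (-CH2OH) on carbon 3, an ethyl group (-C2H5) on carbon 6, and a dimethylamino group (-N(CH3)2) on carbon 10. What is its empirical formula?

C19H41NO

Atom tally by fragment:
  CH3 → C:1 H:3
  CH(C(CH3)3) → C:5 H:10
  CH(CH2OH) → C:2 H:4 O:1
  CH2 → C:1 H:2
  CH2 → C:1 H:2
  CH(C2H5) → C:3 H:6
  CH2 → C:1 H:2
  CH2 → C:1 H:2
  CH2 → C:1 H:2
  CH2N(CH3)2 → C:3 H:8 N:1
Element totals:
  C: 19
  H: 41
  N: 1
  O: 1
Molecular formula: C19H41NO.
gcd of subscripts (19, 41, 1, 1) = 1, so the empirical formula equals the molecular formula.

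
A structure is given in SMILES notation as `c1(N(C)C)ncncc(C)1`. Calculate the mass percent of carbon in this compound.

Atom tally by fragment:
  pyrimidine ring core → C:4 H:4 N:2
  (− 2 ring H displaced by substituents)
  + N(CH3)2 → N:1 C:2 H:6
  + CH3 → C:1 H:3
Element totals:
  C: 7
  H: 11
  N: 3
Molecular formula: C7H11N3.
Molar mass = 137.186 g/mol.
Mass from C: 7 × 12.011 = 84.077 g/mol.
%C = 84.077 / 137.186 × 100 = 61.29%.

61.29%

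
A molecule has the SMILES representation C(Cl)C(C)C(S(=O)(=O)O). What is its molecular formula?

Atom tally by fragment:
  ClCH2 → C:1 H:2 Cl:1
  CH(CH3) → C:2 H:4
  CH2SO3H → C:1 H:3 S:1 O:3
Element totals:
  C: 4
  H: 9
  Cl: 1
  O: 3
  S: 1

C4H9ClO3S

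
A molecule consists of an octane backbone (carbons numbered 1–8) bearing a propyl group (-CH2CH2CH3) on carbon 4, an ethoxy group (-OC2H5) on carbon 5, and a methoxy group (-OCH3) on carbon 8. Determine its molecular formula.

C14H30O2

Atom tally by fragment:
  CH3 → C:1 H:3
  CH2 → C:1 H:2
  CH2 → C:1 H:2
  CH(CH2CH2CH3) → C:4 H:8
  CH(OC2H5) → C:3 H:6 O:1
  CH2 → C:1 H:2
  CH2 → C:1 H:2
  CH2OCH3 → C:2 H:5 O:1
Element totals:
  C: 14
  H: 30
  O: 2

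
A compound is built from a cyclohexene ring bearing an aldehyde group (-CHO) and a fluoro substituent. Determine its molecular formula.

Atom tally by fragment:
  cyclohexene ring core → C:6 H:10
  (− 2 ring H displaced by substituents)
  + CHO → C:1 H:1 O:1
  + F → F:1
Element totals:
  C: 7
  H: 9
  F: 1
  O: 1

C7H9FO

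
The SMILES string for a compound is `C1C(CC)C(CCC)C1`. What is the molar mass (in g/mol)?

126.24 g/mol

Atom tally by fragment:
  cyclobutane ring core → C:4 H:8
  (− 2 ring H displaced by substituents)
  + C2H5 → C:2 H:5
  + CH2CH2CH3 → C:3 H:7
Element totals:
  C: 9
  H: 18
Molecular formula: C9H18.
  M = 9(12.011) + 18(1.008)
    = 108.099 + 18.144 = 126.243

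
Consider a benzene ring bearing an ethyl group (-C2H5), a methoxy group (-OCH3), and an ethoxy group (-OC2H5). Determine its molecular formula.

C11H16O2

Atom tally by fragment:
  benzene ring core → C:6 H:6
  (− 3 ring H displaced by substituents)
  + C2H5 → C:2 H:5
  + OCH3 → C:1 H:3 O:1
  + OC2H5 → C:2 H:5 O:1
Element totals:
  C: 11
  H: 16
  O: 2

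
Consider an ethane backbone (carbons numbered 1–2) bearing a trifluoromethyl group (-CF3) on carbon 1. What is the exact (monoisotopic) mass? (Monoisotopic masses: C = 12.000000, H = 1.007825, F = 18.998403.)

Atom tally by fragment:
  F3CCH2 → C:2 H:2 F:3
  CH3 → C:1 H:3
Element totals:
  C: 3
  H: 5
  F: 3
Molecular formula: C3H5F3.
  M = 3(12.0) + 5(1.007825) + 3(18.998403)
    = 36.000000 + 5.039125 + 56.995209 = 98.034334

98.0343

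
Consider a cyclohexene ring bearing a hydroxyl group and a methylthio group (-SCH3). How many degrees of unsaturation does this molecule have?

2

Atom tally by fragment:
  cyclohexene ring core → C:6 H:10
  (− 2 ring H displaced by substituents)
  + OH → O:1 H:1
  + SCH3 → C:1 H:3 S:1
Element totals:
  C: 7
  H: 12
  O: 1
  S: 1
Molecular formula: C7H12OS.
DoU = (2C + 2 + N − H − X) / 2 = (2·7 + 2 + 0 − 12 − 0) / 2 = 2.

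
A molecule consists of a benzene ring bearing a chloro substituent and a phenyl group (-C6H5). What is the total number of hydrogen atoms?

9

Atom tally by fragment:
  benzene ring core → C:6 H:6
  (− 2 ring H displaced by substituents)
  + Cl → Cl:1
  + C6H5 → C:6 H:5
Element totals:
  C: 12
  H: 9
  Cl: 1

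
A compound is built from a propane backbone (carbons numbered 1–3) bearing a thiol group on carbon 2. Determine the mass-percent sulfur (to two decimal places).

42.10%

Atom tally by fragment:
  CH3 → C:1 H:3
  CH(SH) → C:1 H:2 S:1
  CH3 → C:1 H:3
Element totals:
  C: 3
  H: 8
  S: 1
Molecular formula: C3H8S.
Molar mass = 76.157 g/mol.
Mass from S: 1 × 32.06 = 32.060 g/mol.
%S = 32.060 / 76.157 × 100 = 42.10%.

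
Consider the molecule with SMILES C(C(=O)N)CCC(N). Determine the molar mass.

Atom tally by fragment:
  H2NOCCH2 → C:2 H:4 O:1 N:1
  CH2 → C:1 H:2
  CH2 → C:1 H:2
  CH2NH2 → C:1 H:4 N:1
Element totals:
  C: 5
  H: 12
  N: 2
  O: 1
Molecular formula: C5H12N2O.
  M = 5(12.011) + 12(1.008) + 2(14.007) + 15.999
    = 60.055 + 12.096 + 28.014 + 15.999 = 116.164

116.16 g/mol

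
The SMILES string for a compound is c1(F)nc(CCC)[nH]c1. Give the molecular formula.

C6H9FN2

Atom tally by fragment:
  imidazole ring core → C:3 H:4 N:2
  (− 2 ring H displaced by substituents)
  + F → F:1
  + CH2CH2CH3 → C:3 H:7
Element totals:
  C: 6
  H: 9
  F: 1
  N: 2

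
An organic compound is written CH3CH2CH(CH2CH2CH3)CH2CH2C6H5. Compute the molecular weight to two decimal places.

Atom tally by fragment:
  CH3 → C:1 H:3
  CH2 → C:1 H:2
  CH(CH2CH2CH3) → C:4 H:8
  CH2 → C:1 H:2
  CH2C6H5 → C:7 H:7
Element totals:
  C: 14
  H: 22
Molecular formula: C14H22.
  M = 14(12.011) + 22(1.008)
    = 168.154 + 22.176 = 190.330

190.33 g/mol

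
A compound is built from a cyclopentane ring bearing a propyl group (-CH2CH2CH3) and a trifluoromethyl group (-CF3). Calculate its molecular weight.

Atom tally by fragment:
  cyclopentane ring core → C:5 H:10
  (− 2 ring H displaced by substituents)
  + CH2CH2CH3 → C:3 H:7
  + CF3 → C:1 F:3
Element totals:
  C: 9
  H: 15
  F: 3
Molecular formula: C9H15F3.
  M = 9(12.011) + 15(1.008) + 3(18.998)
    = 108.099 + 15.120 + 56.994 = 180.213

180.21 g/mol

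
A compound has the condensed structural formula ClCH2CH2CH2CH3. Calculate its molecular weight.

92.57 g/mol

Element totals:
  C: 4
  H: 9
  Cl: 1
Molecular formula: C4H9Cl.
  M = 4(12.011) + 9(1.008) + 35.45
    = 48.044 + 9.072 + 35.450 = 92.566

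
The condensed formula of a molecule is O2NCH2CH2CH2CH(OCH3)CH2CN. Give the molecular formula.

Atom tally by fragment:
  O2NCH2 → C:1 H:2 N:1 O:2
  CH2 → C:1 H:2
  CH2 → C:1 H:2
  CH(OCH3) → C:2 H:4 O:1
  CH2CN → C:2 H:2 N:1
Element totals:
  C: 7
  H: 12
  N: 2
  O: 3

C7H12N2O3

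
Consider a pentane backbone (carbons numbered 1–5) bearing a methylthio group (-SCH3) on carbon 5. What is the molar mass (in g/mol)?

Atom tally by fragment:
  CH3 → C:1 H:3
  CH2 → C:1 H:2
  CH2 → C:1 H:2
  CH2 → C:1 H:2
  CH2SCH3 → C:2 H:5 S:1
Element totals:
  C: 6
  H: 14
  S: 1
Molecular formula: C6H14S.
  M = 6(12.011) + 14(1.008) + 32.06
    = 72.066 + 14.112 + 32.060 = 118.238

118.24 g/mol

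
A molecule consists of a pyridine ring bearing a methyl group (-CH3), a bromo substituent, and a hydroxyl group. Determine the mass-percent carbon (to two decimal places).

Atom tally by fragment:
  pyridine ring core → C:5 H:5 N:1
  (− 3 ring H displaced by substituents)
  + CH3 → C:1 H:3
  + Br → Br:1
  + OH → O:1 H:1
Element totals:
  C: 6
  H: 6
  Br: 1
  N: 1
  O: 1
Molecular formula: C6H6BrNO.
Molar mass = 188.024 g/mol.
Mass from C: 6 × 12.011 = 72.066 g/mol.
%C = 72.066 / 188.024 × 100 = 38.33%.

38.33%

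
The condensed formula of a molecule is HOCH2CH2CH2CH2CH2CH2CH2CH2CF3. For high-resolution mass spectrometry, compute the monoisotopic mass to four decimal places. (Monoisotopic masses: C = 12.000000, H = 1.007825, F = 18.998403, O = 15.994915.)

198.1231

Atom tally by fragment:
  HOCH2 → C:1 H:3 O:1
  CH2 → C:1 H:2
  CH2 → C:1 H:2
  CH2 → C:1 H:2
  CH2 → C:1 H:2
  CH2 → C:1 H:2
  CH2 → C:1 H:2
  CH2CF3 → C:2 H:2 F:3
Element totals:
  C: 9
  H: 17
  F: 3
  O: 1
Molecular formula: C9H17F3O.
  M = 9(12.0) + 17(1.007825) + 3(18.998403) + 15.994915
    = 108.000000 + 17.133025 + 56.995209 + 15.994915 = 198.123149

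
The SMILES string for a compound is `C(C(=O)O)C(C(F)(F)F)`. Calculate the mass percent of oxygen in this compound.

22.52%

Atom tally by fragment:
  HOOCCH2 → C:2 H:3 O:2
  CH2CF3 → C:2 H:2 F:3
Element totals:
  C: 4
  H: 5
  F: 3
  O: 2
Molecular formula: C4H5F3O2.
Molar mass = 142.076 g/mol.
Mass from O: 2 × 15.999 = 31.998 g/mol.
%O = 31.998 / 142.076 × 100 = 22.52%.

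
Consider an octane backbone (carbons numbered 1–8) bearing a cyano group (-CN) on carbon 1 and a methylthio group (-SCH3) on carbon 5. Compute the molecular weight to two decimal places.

185.33 g/mol

Atom tally by fragment:
  NCCH2 → C:2 H:2 N:1
  CH2 → C:1 H:2
  CH2 → C:1 H:2
  CH2 → C:1 H:2
  CH(SCH3) → C:2 H:4 S:1
  CH2 → C:1 H:2
  CH2 → C:1 H:2
  CH3 → C:1 H:3
Element totals:
  C: 10
  H: 19
  N: 1
  S: 1
Molecular formula: C10H19NS.
  M = 10(12.011) + 19(1.008) + 14.007 + 32.06
    = 120.110 + 19.152 + 14.007 + 32.060 = 185.329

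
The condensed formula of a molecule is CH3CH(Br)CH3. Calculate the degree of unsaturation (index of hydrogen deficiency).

Atom tally by fragment:
  CH3 → C:1 H:3
  CH(Br) → C:1 H:1 Br:1
  CH3 → C:1 H:3
Element totals:
  C: 3
  H: 7
  Br: 1
Molecular formula: C3H7Br.
DoU = (2C + 2 + N − H − X) / 2 = (2·3 + 2 + 0 − 7 − 1) / 2 = 0.

0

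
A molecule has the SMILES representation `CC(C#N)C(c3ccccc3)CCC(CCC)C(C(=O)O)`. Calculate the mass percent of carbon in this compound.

75.22%

Atom tally by fragment:
  CH3 → C:1 H:3
  CH(CN) → C:2 H:1 N:1
  CH(C6H5) → C:7 H:6
  CH2 → C:1 H:2
  CH2 → C:1 H:2
  CH(CH2CH2CH3) → C:4 H:8
  CH2COOH → C:2 H:3 O:2
Element totals:
  C: 18
  H: 25
  N: 1
  O: 2
Molecular formula: C18H25NO2.
Molar mass = 287.403 g/mol.
Mass from C: 18 × 12.011 = 216.198 g/mol.
%C = 216.198 / 287.403 × 100 = 75.22%.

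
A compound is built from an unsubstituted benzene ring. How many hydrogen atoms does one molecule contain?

6

Atom tally by fragment:
  benzene ring core → C:6 H:6
Element totals:
  C: 6
  H: 6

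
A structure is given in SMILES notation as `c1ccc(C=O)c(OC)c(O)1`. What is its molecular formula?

Atom tally by fragment:
  benzene ring core → C:6 H:6
  (− 3 ring H displaced by substituents)
  + CHO → C:1 H:1 O:1
  + OCH3 → C:1 H:3 O:1
  + OH → O:1 H:1
Element totals:
  C: 8
  H: 8
  O: 3

C8H8O3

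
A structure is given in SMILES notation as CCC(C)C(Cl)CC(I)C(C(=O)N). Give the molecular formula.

Atom tally by fragment:
  CH3 → C:1 H:3
  CH2 → C:1 H:2
  CH(CH3) → C:2 H:4
  CH(Cl) → C:1 H:1 Cl:1
  CH2 → C:1 H:2
  CH(I) → C:1 H:1 I:1
  CH2CONH2 → C:2 H:4 O:1 N:1
Element totals:
  C: 9
  H: 17
  Cl: 1
  I: 1
  N: 1
  O: 1

C9H17ClINO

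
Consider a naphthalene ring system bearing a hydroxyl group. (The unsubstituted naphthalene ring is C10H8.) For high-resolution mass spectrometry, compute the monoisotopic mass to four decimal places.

Atom tally by fragment:
  naphthalene ring system core → C:10 H:8
  (− 1 ring H displaced by substituents)
  + OH → O:1 H:1
Element totals:
  C: 10
  H: 8
  O: 1
Molecular formula: C10H8O.
  M = 10(12.0) + 8(1.007825) + 15.994915
    = 120.000000 + 8.062600 + 15.994915 = 144.057515

144.0575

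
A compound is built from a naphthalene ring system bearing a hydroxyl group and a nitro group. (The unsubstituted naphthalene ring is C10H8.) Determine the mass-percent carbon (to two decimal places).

63.49%

Atom tally by fragment:
  naphthalene ring system core → C:10 H:8
  (− 2 ring H displaced by substituents)
  + OH → O:1 H:1
  + NO2 → N:1 O:2
Element totals:
  C: 10
  H: 7
  N: 1
  O: 3
Molecular formula: C10H7NO3.
Molar mass = 189.170 g/mol.
Mass from C: 10 × 12.011 = 120.110 g/mol.
%C = 120.110 / 189.170 × 100 = 63.49%.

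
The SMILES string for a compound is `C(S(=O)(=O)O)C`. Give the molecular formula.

Atom tally by fragment:
  HO3SCH2 → C:1 H:3 S:1 O:3
  CH3 → C:1 H:3
Element totals:
  C: 2
  H: 6
  O: 3
  S: 1

C2H6O3S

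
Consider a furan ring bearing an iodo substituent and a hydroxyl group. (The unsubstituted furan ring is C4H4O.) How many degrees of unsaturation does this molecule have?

Atom tally by fragment:
  furan ring core → C:4 H:4 O:1
  (− 2 ring H displaced by substituents)
  + I → I:1
  + OH → O:1 H:1
Element totals:
  C: 4
  H: 3
  I: 1
  O: 2
Molecular formula: C4H3IO2.
DoU = (2C + 2 + N − H − X) / 2 = (2·4 + 2 + 0 − 3 − 1) / 2 = 3.

3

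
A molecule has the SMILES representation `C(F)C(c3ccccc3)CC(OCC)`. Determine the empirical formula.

Atom tally by fragment:
  FCH2 → C:1 H:2 F:1
  CH(C6H5) → C:7 H:6
  CH2 → C:1 H:2
  CH2OC2H5 → C:3 H:7 O:1
Element totals:
  C: 12
  H: 17
  F: 1
  O: 1
Molecular formula: C12H17FO.
gcd of subscripts (12, 1, 17, 1) = 1, so the empirical formula equals the molecular formula.

C12H17FO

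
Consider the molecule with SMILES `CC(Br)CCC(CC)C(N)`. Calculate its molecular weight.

Atom tally by fragment:
  CH3 → C:1 H:3
  CH(Br) → C:1 H:1 Br:1
  CH2 → C:1 H:2
  CH2 → C:1 H:2
  CH(C2H5) → C:3 H:6
  CH2NH2 → C:1 H:4 N:1
Element totals:
  C: 8
  H: 18
  Br: 1
  N: 1
Molecular formula: C8H18BrN.
  M = 8(12.011) + 18(1.008) + 79.904 + 14.007
    = 96.088 + 18.144 + 79.904 + 14.007 = 208.143

208.14 g/mol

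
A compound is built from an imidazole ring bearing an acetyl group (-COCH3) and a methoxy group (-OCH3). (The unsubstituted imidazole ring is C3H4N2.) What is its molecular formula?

C6H8N2O2

Atom tally by fragment:
  imidazole ring core → C:3 H:4 N:2
  (− 2 ring H displaced by substituents)
  + COCH3 → C:2 H:3 O:1
  + OCH3 → C:1 H:3 O:1
Element totals:
  C: 6
  H: 8
  N: 2
  O: 2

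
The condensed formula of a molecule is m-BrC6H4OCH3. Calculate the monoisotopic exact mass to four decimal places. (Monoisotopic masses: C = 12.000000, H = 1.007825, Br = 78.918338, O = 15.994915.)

Element totals:
  C: 7
  H: 7
  Br: 1
  O: 1
Molecular formula: C7H7BrO.
  M = 7(12.0) + 7(1.007825) + 78.918338 + 15.994915
    = 84.000000 + 7.054775 + 78.918338 + 15.994915 = 185.968028

185.9680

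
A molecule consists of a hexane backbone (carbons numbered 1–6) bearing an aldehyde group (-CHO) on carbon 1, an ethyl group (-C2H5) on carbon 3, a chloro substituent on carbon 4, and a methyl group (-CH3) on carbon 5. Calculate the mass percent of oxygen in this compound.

Atom tally by fragment:
  OHCCH2 → C:2 H:3 O:1
  CH2 → C:1 H:2
  CH(C2H5) → C:3 H:6
  CH(Cl) → C:1 H:1 Cl:1
  CH(CH3) → C:2 H:4
  CH3 → C:1 H:3
Element totals:
  C: 10
  H: 19
  Cl: 1
  O: 1
Molecular formula: C10H19ClO.
Molar mass = 190.711 g/mol.
Mass from O: 1 × 15.999 = 15.999 g/mol.
%O = 15.999 / 190.711 × 100 = 8.39%.

8.39%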